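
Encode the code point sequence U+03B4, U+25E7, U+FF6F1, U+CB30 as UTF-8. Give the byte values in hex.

CE B4 E2 97 A7 F3 BF 9B B1 EC AC B0

U+03B4: 2-byte form → CE B4.
U+25E7: 3-byte form → E2 97 A7.
U+FF6F1: 4-byte form → F3 BF 9B B1.
U+CB30: 3-byte form → EC AC B0.
Concatenated (12 bytes): CE B4 E2 97 A7 F3 BF 9B B1 EC AC B0.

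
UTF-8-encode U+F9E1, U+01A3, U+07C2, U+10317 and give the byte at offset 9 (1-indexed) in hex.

0x90

1-indexed offset 9 is 0-indexed offset 8.
U+F9E1 → 3-byte form EF A7 A1 at offsets 0–2.
U+01A3 → 2-byte form C6 A3 at offsets 3–4.
U+07C2 → 2-byte form DF 82 at offsets 5–6.
U+10317 → 4-byte form F0 90 8C 97 at offsets 7–10.
Offset 8 falls in char 4's range; it's byte 2 of F0 90 8C 97 = 0x90.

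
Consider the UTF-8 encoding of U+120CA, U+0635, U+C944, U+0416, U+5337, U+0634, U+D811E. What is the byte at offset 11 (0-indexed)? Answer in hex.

0xE5

U+120CA → 4-byte form F0 92 83 8A at offsets 0–3.
U+0635 → 2-byte form D8 B5 at offsets 4–5.
U+C944 → 3-byte form EC A5 84 at offsets 6–8.
U+0416 → 2-byte form D0 96 at offsets 9–10.
U+5337 → 3-byte form E5 8C B7 at offsets 11–13.
Offset 11 falls in char 5's range; it's byte 1 of E5 8C B7 = 0xE5.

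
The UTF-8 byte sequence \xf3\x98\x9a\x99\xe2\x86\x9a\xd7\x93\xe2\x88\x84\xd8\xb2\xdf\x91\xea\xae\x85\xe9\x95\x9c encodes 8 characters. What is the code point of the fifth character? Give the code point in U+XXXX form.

U+0632

Offset 0: leading byte 0xF3 = 11110011 → 4-byte char #1 = F3 98 9A 99.
Offset 4: leading byte 0xE2 = 11100010 → 3-byte char #2 = E2 86 9A.
Offset 7: leading byte 0xD7 = 11010111 → 2-byte char #3 = D7 93.
Offset 9: leading byte 0xE2 = 11100010 → 3-byte char #4 = E2 88 84.
Offset 12: leading byte 0xD8 = 11011000 → 2-byte char #5 = D8 B2.
Leading byte 0xD8 = 11011000 matches 110xxxxx → 2-byte sequence.
Byte 1: 0xD8 = 11011000, payload 11000 (5 bits).
Byte 2: 0xB2 = 10110010 (10xxxxxx ✓), payload 110010.
Concatenate: 11000110010 = 0x632 (11 bits → U+0632).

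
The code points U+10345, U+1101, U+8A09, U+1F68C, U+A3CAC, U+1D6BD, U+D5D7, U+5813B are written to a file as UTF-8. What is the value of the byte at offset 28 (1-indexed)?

0x84

1-indexed offset 28 is 0-indexed offset 27.
U+10345 → 4-byte form F0 90 8D 85 at offsets 0–3.
U+1101 → 3-byte form E1 84 81 at offsets 4–6.
U+8A09 → 3-byte form E8 A8 89 at offsets 7–9.
U+1F68C → 4-byte form F0 9F 9A 8C at offsets 10–13.
U+A3CAC → 4-byte form F2 A3 B2 AC at offsets 14–17.
U+1D6BD → 4-byte form F0 9D 9A BD at offsets 18–21.
U+D5D7 → 3-byte form ED 97 97 at offsets 22–24.
U+5813B → 4-byte form F1 98 84 BB at offsets 25–28.
Offset 27 falls in char 8's range; it's byte 3 of F1 98 84 BB = 0x84.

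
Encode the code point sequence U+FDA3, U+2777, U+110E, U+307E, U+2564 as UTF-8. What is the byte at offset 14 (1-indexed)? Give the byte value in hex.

0x95

1-indexed offset 14 is 0-indexed offset 13.
U+FDA3 → 3-byte form EF B6 A3 at offsets 0–2.
U+2777 → 3-byte form E2 9D B7 at offsets 3–5.
U+110E → 3-byte form E1 84 8E at offsets 6–8.
U+307E → 3-byte form E3 81 BE at offsets 9–11.
U+2564 → 3-byte form E2 95 A4 at offsets 12–14.
Offset 13 falls in char 5's range; it's byte 2 of E2 95 A4 = 0x95.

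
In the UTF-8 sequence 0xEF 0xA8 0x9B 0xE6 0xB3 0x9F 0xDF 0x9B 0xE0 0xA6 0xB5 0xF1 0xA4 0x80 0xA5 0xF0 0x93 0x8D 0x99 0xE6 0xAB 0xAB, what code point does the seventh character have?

Offset 0: leading byte 0xEF = 11101111 → 3-byte char #1 = EF A8 9B.
Offset 3: leading byte 0xE6 = 11100110 → 3-byte char #2 = E6 B3 9F.
Offset 6: leading byte 0xDF = 11011111 → 2-byte char #3 = DF 9B.
Offset 8: leading byte 0xE0 = 11100000 → 3-byte char #4 = E0 A6 B5.
Offset 11: leading byte 0xF1 = 11110001 → 4-byte char #5 = F1 A4 80 A5.
Offset 15: leading byte 0xF0 = 11110000 → 4-byte char #6 = F0 93 8D 99.
Offset 19: leading byte 0xE6 = 11100110 → 3-byte char #7 = E6 AB AB.
Leading byte 0xE6 = 11100110 matches 1110xxxx → 3-byte sequence.
Byte 1: 0xE6 = 11100110, payload 0110 (4 bits).
Byte 2: 0xAB = 10101011 (10xxxxxx ✓), payload 101011.
Byte 3: 0xAB = 10101011 (10xxxxxx ✓), payload 101011.
Concatenate: 0110101011101011 = 0x6AEB (16 bits → U+6AEB).

U+6AEB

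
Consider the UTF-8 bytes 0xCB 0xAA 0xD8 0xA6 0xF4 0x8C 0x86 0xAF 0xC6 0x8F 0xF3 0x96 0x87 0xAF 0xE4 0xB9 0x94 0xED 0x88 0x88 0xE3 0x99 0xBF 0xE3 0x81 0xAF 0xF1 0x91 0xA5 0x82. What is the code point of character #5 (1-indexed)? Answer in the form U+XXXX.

U+D61EF

Offset 0: leading byte 0xCB = 11001011 → 2-byte char #1 = CB AA.
Offset 2: leading byte 0xD8 = 11011000 → 2-byte char #2 = D8 A6.
Offset 4: leading byte 0xF4 = 11110100 → 4-byte char #3 = F4 8C 86 AF.
Offset 8: leading byte 0xC6 = 11000110 → 2-byte char #4 = C6 8F.
Offset 10: leading byte 0xF3 = 11110011 → 4-byte char #5 = F3 96 87 AF.
Leading byte 0xF3 = 11110011 matches 11110xxx → 4-byte sequence.
Byte 1: 0xF3 = 11110011, payload 011 (3 bits).
Byte 2: 0x96 = 10010110 (10xxxxxx ✓), payload 010110.
Byte 3: 0x87 = 10000111 (10xxxxxx ✓), payload 000111.
Byte 4: 0xAF = 10101111 (10xxxxxx ✓), payload 101111.
Concatenate: 011010110000111101111 = 0xD61EF (21 bits → U+D61EF).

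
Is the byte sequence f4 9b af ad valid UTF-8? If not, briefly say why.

invalid (encodes a value above U+10FFFF)

Leading byte 0xF4 = 11110100 → 4-byte form.
Payload = 0x11BBED, which exceeds U+10FFFF, the maximum Unicode code point. (Leading bytes F5–FF, or F4 followed by ≥ 0x90, are invalid.)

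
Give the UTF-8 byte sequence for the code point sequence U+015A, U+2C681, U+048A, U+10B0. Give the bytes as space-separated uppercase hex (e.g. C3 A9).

U+015A: 2-byte form → C5 9A.
U+2C681: 4-byte form → F0 AC 9A 81.
U+048A: 2-byte form → D2 8A.
U+10B0: 3-byte form → E1 82 B0.
Concatenated (11 bytes): C5 9A F0 AC 9A 81 D2 8A E1 82 B0.

C5 9A F0 AC 9A 81 D2 8A E1 82 B0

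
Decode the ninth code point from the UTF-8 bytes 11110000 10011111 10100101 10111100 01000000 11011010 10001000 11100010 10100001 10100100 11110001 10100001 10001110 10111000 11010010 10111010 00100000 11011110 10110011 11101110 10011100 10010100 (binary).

Offset 0: leading byte 0xF0 = 11110000 → 4-byte char #1 = F0 9F A5 BC.
Offset 4: leading byte 0x40 = 01000000 → 1-byte char #2 = 40.
Offset 5: leading byte 0xDA = 11011010 → 2-byte char #3 = DA 88.
Offset 7: leading byte 0xE2 = 11100010 → 3-byte char #4 = E2 A1 A4.
Offset 10: leading byte 0xF1 = 11110001 → 4-byte char #5 = F1 A1 8E B8.
Offset 14: leading byte 0xD2 = 11010010 → 2-byte char #6 = D2 BA.
Offset 16: leading byte 0x20 = 00100000 → 1-byte char #7 = 20.
Offset 17: leading byte 0xDE = 11011110 → 2-byte char #8 = DE B3.
Offset 19: leading byte 0xEE = 11101110 → 3-byte char #9 = EE 9C 94.
Leading byte 0xEE = 11101110 matches 1110xxxx → 3-byte sequence.
Byte 1: 0xEE = 11101110, payload 1110 (4 bits).
Byte 2: 0x9C = 10011100 (10xxxxxx ✓), payload 011100.
Byte 3: 0x94 = 10010100 (10xxxxxx ✓), payload 010100.
Concatenate: 1110011100010100 = 0xE714 (16 bits → U+E714).

U+E714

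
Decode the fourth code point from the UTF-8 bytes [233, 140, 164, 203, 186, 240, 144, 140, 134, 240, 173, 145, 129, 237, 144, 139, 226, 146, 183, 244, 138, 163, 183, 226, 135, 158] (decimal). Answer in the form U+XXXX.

Offset 0: leading byte 0xE9 = 11101001 → 3-byte char #1 = E9 8C A4.
Offset 3: leading byte 0xCB = 11001011 → 2-byte char #2 = CB BA.
Offset 5: leading byte 0xF0 = 11110000 → 4-byte char #3 = F0 90 8C 86.
Offset 9: leading byte 0xF0 = 11110000 → 4-byte char #4 = F0 AD 91 81.
Leading byte 0xF0 = 11110000 matches 11110xxx → 4-byte sequence.
Byte 1: 0xF0 = 11110000, payload 000 (3 bits).
Byte 2: 0xAD = 10101101 (10xxxxxx ✓), payload 101101.
Byte 3: 0x91 = 10010001 (10xxxxxx ✓), payload 010001.
Byte 4: 0x81 = 10000001 (10xxxxxx ✓), payload 000001.
Concatenate: 000101101010001000001 = 0x2D441 (21 bits → U+2D441).

U+2D441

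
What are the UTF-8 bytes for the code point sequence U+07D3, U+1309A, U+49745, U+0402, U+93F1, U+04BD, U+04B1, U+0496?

U+07D3: 2-byte form → DF 93.
U+1309A: 4-byte form → F0 93 82 9A.
U+49745: 4-byte form → F1 89 9D 85.
U+0402: 2-byte form → D0 82.
U+93F1: 3-byte form → E9 8F B1.
U+04BD: 2-byte form → D2 BD.
U+04B1: 2-byte form → D2 B1.
U+0496: 2-byte form → D2 96.
Concatenated (21 bytes): DF 93 F0 93 82 9A F1 89 9D 85 D0 82 E9 8F B1 D2 BD D2 B1 D2 96.

DF 93 F0 93 82 9A F1 89 9D 85 D0 82 E9 8F B1 D2 BD D2 B1 D2 96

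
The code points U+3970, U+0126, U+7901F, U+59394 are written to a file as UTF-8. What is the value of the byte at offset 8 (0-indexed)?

U+3970 → 3-byte form E3 A5 B0 at offsets 0–2.
U+0126 → 2-byte form C4 A6 at offsets 3–4.
U+7901F → 4-byte form F1 B9 80 9F at offsets 5–8.
Offset 8 falls in char 3's range; it's byte 4 of F1 B9 80 9F = 0x9F.

0x9F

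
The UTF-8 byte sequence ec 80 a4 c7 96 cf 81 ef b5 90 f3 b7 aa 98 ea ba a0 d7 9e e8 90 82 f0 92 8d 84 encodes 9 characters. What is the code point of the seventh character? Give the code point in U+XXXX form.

Offset 0: leading byte 0xEC = 11101100 → 3-byte char #1 = EC 80 A4.
Offset 3: leading byte 0xC7 = 11000111 → 2-byte char #2 = C7 96.
Offset 5: leading byte 0xCF = 11001111 → 2-byte char #3 = CF 81.
Offset 7: leading byte 0xEF = 11101111 → 3-byte char #4 = EF B5 90.
Offset 10: leading byte 0xF3 = 11110011 → 4-byte char #5 = F3 B7 AA 98.
Offset 14: leading byte 0xEA = 11101010 → 3-byte char #6 = EA BA A0.
Offset 17: leading byte 0xD7 = 11010111 → 2-byte char #7 = D7 9E.
Leading byte 0xD7 = 11010111 matches 110xxxxx → 2-byte sequence.
Byte 1: 0xD7 = 11010111, payload 10111 (5 bits).
Byte 2: 0x9E = 10011110 (10xxxxxx ✓), payload 011110.
Concatenate: 10111011110 = 0x5DE (11 bits → U+05DE).

U+05DE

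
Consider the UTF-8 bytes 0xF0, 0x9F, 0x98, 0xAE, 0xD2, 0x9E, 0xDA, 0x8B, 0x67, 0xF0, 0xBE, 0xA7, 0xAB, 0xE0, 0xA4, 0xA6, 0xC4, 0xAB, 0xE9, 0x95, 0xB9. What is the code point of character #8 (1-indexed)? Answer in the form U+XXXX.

Offset 0: leading byte 0xF0 = 11110000 → 4-byte char #1 = F0 9F 98 AE.
Offset 4: leading byte 0xD2 = 11010010 → 2-byte char #2 = D2 9E.
Offset 6: leading byte 0xDA = 11011010 → 2-byte char #3 = DA 8B.
Offset 8: leading byte 0x67 = 01100111 → 1-byte char #4 = 67.
Offset 9: leading byte 0xF0 = 11110000 → 4-byte char #5 = F0 BE A7 AB.
Offset 13: leading byte 0xE0 = 11100000 → 3-byte char #6 = E0 A4 A6.
Offset 16: leading byte 0xC4 = 11000100 → 2-byte char #7 = C4 AB.
Offset 18: leading byte 0xE9 = 11101001 → 3-byte char #8 = E9 95 B9.
Leading byte 0xE9 = 11101001 matches 1110xxxx → 3-byte sequence.
Byte 1: 0xE9 = 11101001, payload 1001 (4 bits).
Byte 2: 0x95 = 10010101 (10xxxxxx ✓), payload 010101.
Byte 3: 0xB9 = 10111001 (10xxxxxx ✓), payload 111001.
Concatenate: 1001010101111001 = 0x9579 (16 bits → U+9579).

U+9579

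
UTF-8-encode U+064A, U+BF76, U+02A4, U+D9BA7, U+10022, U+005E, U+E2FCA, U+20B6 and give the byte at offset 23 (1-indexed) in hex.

0xB6

1-indexed offset 23 is 0-indexed offset 22.
U+064A → 2-byte form D9 8A at offsets 0–1.
U+BF76 → 3-byte form EB BD B6 at offsets 2–4.
U+02A4 → 2-byte form CA A4 at offsets 5–6.
U+D9BA7 → 4-byte form F3 99 AE A7 at offsets 7–10.
U+10022 → 4-byte form F0 90 80 A2 at offsets 11–14.
U+005E → 1-byte form 5E at offsets 15–15.
U+E2FCA → 4-byte form F3 A2 BF 8A at offsets 16–19.
U+20B6 → 3-byte form E2 82 B6 at offsets 20–22.
Offset 22 falls in char 8's range; it's byte 3 of E2 82 B6 = 0xB6.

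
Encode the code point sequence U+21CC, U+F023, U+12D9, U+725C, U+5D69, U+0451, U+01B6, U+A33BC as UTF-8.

E2 87 8C EF 80 A3 E1 8B 99 E7 89 9C E5 B5 A9 D1 91 C6 B6 F2 A3 8E BC

U+21CC: 3-byte form → E2 87 8C.
U+F023: 3-byte form → EF 80 A3.
U+12D9: 3-byte form → E1 8B 99.
U+725C: 3-byte form → E7 89 9C.
U+5D69: 3-byte form → E5 B5 A9.
U+0451: 2-byte form → D1 91.
U+01B6: 2-byte form → C6 B6.
U+A33BC: 4-byte form → F2 A3 8E BC.
Concatenated (23 bytes): E2 87 8C EF 80 A3 E1 8B 99 E7 89 9C E5 B5 A9 D1 91 C6 B6 F2 A3 8E BC.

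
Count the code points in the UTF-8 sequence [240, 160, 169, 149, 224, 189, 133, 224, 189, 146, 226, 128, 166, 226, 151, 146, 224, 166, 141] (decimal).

6

Byte at offset 0: 0xF0 = 11110000 → 4-byte char (#1). Advance 4.
Byte at offset 4: 0xE0 = 11100000 → 3-byte char (#2). Advance 3.
Byte at offset 7: 0xE0 = 11100000 → 3-byte char (#3). Advance 3.
Byte at offset 10: 0xE2 = 11100010 → 3-byte char (#4). Advance 3.
Byte at offset 13: 0xE2 = 11100010 → 3-byte char (#5). Advance 3.
Byte at offset 16: 0xE0 = 11100000 → 3-byte char (#6). Advance 3.
Reached end at offset 19 after 6 code points.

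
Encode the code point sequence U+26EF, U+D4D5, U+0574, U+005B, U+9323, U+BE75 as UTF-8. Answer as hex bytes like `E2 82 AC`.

E2 9B AF ED 93 95 D5 B4 5B E9 8C A3 EB B9 B5

U+26EF: 3-byte form → E2 9B AF.
U+D4D5: 3-byte form → ED 93 95.
U+0574: 2-byte form → D5 B4.
U+005B: 1-byte form → 5B.
U+9323: 3-byte form → E9 8C A3.
U+BE75: 3-byte form → EB B9 B5.
Concatenated (15 bytes): E2 9B AF ED 93 95 D5 B4 5B E9 8C A3 EB B9 B5.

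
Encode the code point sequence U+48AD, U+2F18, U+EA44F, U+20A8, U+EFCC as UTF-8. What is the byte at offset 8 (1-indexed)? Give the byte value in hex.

0xAA

1-indexed offset 8 is 0-indexed offset 7.
U+48AD → 3-byte form E4 A2 AD at offsets 0–2.
U+2F18 → 3-byte form E2 BC 98 at offsets 3–5.
U+EA44F → 4-byte form F3 AA 91 8F at offsets 6–9.
Offset 7 falls in char 3's range; it's byte 2 of F3 AA 91 8F = 0xAA.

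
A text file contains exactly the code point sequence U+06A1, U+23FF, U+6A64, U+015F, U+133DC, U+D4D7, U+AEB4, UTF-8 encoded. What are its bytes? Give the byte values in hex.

U+06A1: 2-byte form → DA A1.
U+23FF: 3-byte form → E2 8F BF.
U+6A64: 3-byte form → E6 A9 A4.
U+015F: 2-byte form → C5 9F.
U+133DC: 4-byte form → F0 93 8F 9C.
U+D4D7: 3-byte form → ED 93 97.
U+AEB4: 3-byte form → EA BA B4.
Concatenated (20 bytes): DA A1 E2 8F BF E6 A9 A4 C5 9F F0 93 8F 9C ED 93 97 EA BA B4.

DA A1 E2 8F BF E6 A9 A4 C5 9F F0 93 8F 9C ED 93 97 EA BA B4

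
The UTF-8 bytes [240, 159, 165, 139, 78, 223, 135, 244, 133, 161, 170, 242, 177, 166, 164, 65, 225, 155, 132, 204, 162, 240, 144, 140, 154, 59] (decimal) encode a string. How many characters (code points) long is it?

10

Byte at offset 0: 0xF0 = 11110000 → 4-byte char (#1). Advance 4.
Byte at offset 4: 0x4E = 01001110 → 1-byte char (#2). Advance 1.
Byte at offset 5: 0xDF = 11011111 → 2-byte char (#3). Advance 2.
Byte at offset 7: 0xF4 = 11110100 → 4-byte char (#4). Advance 4.
Byte at offset 11: 0xF2 = 11110010 → 4-byte char (#5). Advance 4.
Byte at offset 15: 0x41 = 01000001 → 1-byte char (#6). Advance 1.
Byte at offset 16: 0xE1 = 11100001 → 3-byte char (#7). Advance 3.
Byte at offset 19: 0xCC = 11001100 → 2-byte char (#8). Advance 2.
Byte at offset 21: 0xF0 = 11110000 → 4-byte char (#9). Advance 4.
Byte at offset 25: 0x3B = 00111011 → 1-byte char (#10). Advance 1.
Reached end at offset 26 after 10 code points.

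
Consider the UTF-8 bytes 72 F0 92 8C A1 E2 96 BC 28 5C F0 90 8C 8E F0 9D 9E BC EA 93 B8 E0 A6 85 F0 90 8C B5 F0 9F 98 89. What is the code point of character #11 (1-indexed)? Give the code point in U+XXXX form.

U+1F609

Offset 0: leading byte 0x72 = 01110010 → 1-byte char #1 = 72.
Offset 1: leading byte 0xF0 = 11110000 → 4-byte char #2 = F0 92 8C A1.
Offset 5: leading byte 0xE2 = 11100010 → 3-byte char #3 = E2 96 BC.
Offset 8: leading byte 0x28 = 00101000 → 1-byte char #4 = 28.
Offset 9: leading byte 0x5C = 01011100 → 1-byte char #5 = 5C.
Offset 10: leading byte 0xF0 = 11110000 → 4-byte char #6 = F0 90 8C 8E.
Offset 14: leading byte 0xF0 = 11110000 → 4-byte char #7 = F0 9D 9E BC.
Offset 18: leading byte 0xEA = 11101010 → 3-byte char #8 = EA 93 B8.
Offset 21: leading byte 0xE0 = 11100000 → 3-byte char #9 = E0 A6 85.
Offset 24: leading byte 0xF0 = 11110000 → 4-byte char #10 = F0 90 8C B5.
Offset 28: leading byte 0xF0 = 11110000 → 4-byte char #11 = F0 9F 98 89.
Leading byte 0xF0 = 11110000 matches 11110xxx → 4-byte sequence.
Byte 1: 0xF0 = 11110000, payload 000 (3 bits).
Byte 2: 0x9F = 10011111 (10xxxxxx ✓), payload 011111.
Byte 3: 0x98 = 10011000 (10xxxxxx ✓), payload 011000.
Byte 4: 0x89 = 10001001 (10xxxxxx ✓), payload 001001.
Concatenate: 000011111011000001001 = 0x1F609 (21 bits → U+1F609).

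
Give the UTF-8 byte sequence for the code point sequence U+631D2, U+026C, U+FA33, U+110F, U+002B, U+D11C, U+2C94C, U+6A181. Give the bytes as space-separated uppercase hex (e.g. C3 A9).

F1 A3 87 92 C9 AC EF A8 B3 E1 84 8F 2B ED 84 9C F0 AC A5 8C F1 AA 86 81

U+631D2: 4-byte form → F1 A3 87 92.
U+026C: 2-byte form → C9 AC.
U+FA33: 3-byte form → EF A8 B3.
U+110F: 3-byte form → E1 84 8F.
U+002B: 1-byte form → 2B.
U+D11C: 3-byte form → ED 84 9C.
U+2C94C: 4-byte form → F0 AC A5 8C.
U+6A181: 4-byte form → F1 AA 86 81.
Concatenated (24 bytes): F1 A3 87 92 C9 AC EF A8 B3 E1 84 8F 2B ED 84 9C F0 AC A5 8C F1 AA 86 81.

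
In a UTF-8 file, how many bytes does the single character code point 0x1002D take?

U+1002D = 0x1002D. UTF-8 uses 1 byte below 0x80, 2 below 0x800, 3 below 0x10000, 4 up to 0x10FFFF. 0x1002D is in U+10000–U+10FFFF → 4 bytes.

4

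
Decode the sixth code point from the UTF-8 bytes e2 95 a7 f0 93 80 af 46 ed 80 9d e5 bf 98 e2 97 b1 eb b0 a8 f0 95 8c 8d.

U+25F1

Offset 0: leading byte 0xE2 = 11100010 → 3-byte char #1 = E2 95 A7.
Offset 3: leading byte 0xF0 = 11110000 → 4-byte char #2 = F0 93 80 AF.
Offset 7: leading byte 0x46 = 01000110 → 1-byte char #3 = 46.
Offset 8: leading byte 0xED = 11101101 → 3-byte char #4 = ED 80 9D.
Offset 11: leading byte 0xE5 = 11100101 → 3-byte char #5 = E5 BF 98.
Offset 14: leading byte 0xE2 = 11100010 → 3-byte char #6 = E2 97 B1.
Leading byte 0xE2 = 11100010 matches 1110xxxx → 3-byte sequence.
Byte 1: 0xE2 = 11100010, payload 0010 (4 bits).
Byte 2: 0x97 = 10010111 (10xxxxxx ✓), payload 010111.
Byte 3: 0xB1 = 10110001 (10xxxxxx ✓), payload 110001.
Concatenate: 0010010111110001 = 0x25F1 (16 bits → U+25F1).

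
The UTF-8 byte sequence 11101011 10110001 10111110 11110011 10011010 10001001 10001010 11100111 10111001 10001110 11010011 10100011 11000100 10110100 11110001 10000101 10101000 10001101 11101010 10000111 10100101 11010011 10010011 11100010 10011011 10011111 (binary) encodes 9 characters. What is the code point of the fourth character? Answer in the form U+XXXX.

U+04E3

Offset 0: leading byte 0xEB = 11101011 → 3-byte char #1 = EB B1 BE.
Offset 3: leading byte 0xF3 = 11110011 → 4-byte char #2 = F3 9A 89 8A.
Offset 7: leading byte 0xE7 = 11100111 → 3-byte char #3 = E7 B9 8E.
Offset 10: leading byte 0xD3 = 11010011 → 2-byte char #4 = D3 A3.
Leading byte 0xD3 = 11010011 matches 110xxxxx → 2-byte sequence.
Byte 1: 0xD3 = 11010011, payload 10011 (5 bits).
Byte 2: 0xA3 = 10100011 (10xxxxxx ✓), payload 100011.
Concatenate: 10011100011 = 0x4E3 (11 bits → U+04E3).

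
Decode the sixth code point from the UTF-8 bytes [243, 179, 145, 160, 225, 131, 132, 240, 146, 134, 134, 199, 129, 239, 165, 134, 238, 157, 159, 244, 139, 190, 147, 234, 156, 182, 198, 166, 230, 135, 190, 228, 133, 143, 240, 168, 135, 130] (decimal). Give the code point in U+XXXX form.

U+E75F

Offset 0: leading byte 0xF3 = 11110011 → 4-byte char #1 = F3 B3 91 A0.
Offset 4: leading byte 0xE1 = 11100001 → 3-byte char #2 = E1 83 84.
Offset 7: leading byte 0xF0 = 11110000 → 4-byte char #3 = F0 92 86 86.
Offset 11: leading byte 0xC7 = 11000111 → 2-byte char #4 = C7 81.
Offset 13: leading byte 0xEF = 11101111 → 3-byte char #5 = EF A5 86.
Offset 16: leading byte 0xEE = 11101110 → 3-byte char #6 = EE 9D 9F.
Leading byte 0xEE = 11101110 matches 1110xxxx → 3-byte sequence.
Byte 1: 0xEE = 11101110, payload 1110 (4 bits).
Byte 2: 0x9D = 10011101 (10xxxxxx ✓), payload 011101.
Byte 3: 0x9F = 10011111 (10xxxxxx ✓), payload 011111.
Concatenate: 1110011101011111 = 0xE75F (16 bits → U+E75F).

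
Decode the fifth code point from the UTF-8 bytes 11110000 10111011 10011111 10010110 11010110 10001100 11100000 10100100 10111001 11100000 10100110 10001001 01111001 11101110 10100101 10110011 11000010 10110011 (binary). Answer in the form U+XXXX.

Offset 0: leading byte 0xF0 = 11110000 → 4-byte char #1 = F0 BB 9F 96.
Offset 4: leading byte 0xD6 = 11010110 → 2-byte char #2 = D6 8C.
Offset 6: leading byte 0xE0 = 11100000 → 3-byte char #3 = E0 A4 B9.
Offset 9: leading byte 0xE0 = 11100000 → 3-byte char #4 = E0 A6 89.
Offset 12: leading byte 0x79 = 01111001 → 1-byte char #5 = 79.
Leading byte 0x79 = 01111001 matches 0xxxxxxx → 1-byte sequence.
Byte 1: 0x79 = 01111001, payload 1111001 (7 bits).
Concatenate: 1111001 = 0x79 (7 bits → U+0079).

U+0079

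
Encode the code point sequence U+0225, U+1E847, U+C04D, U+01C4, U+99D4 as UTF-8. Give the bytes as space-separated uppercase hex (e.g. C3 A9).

C8 A5 F0 9E A1 87 EC 81 8D C7 84 E9 A7 94

U+0225: 2-byte form → C8 A5.
U+1E847: 4-byte form → F0 9E A1 87.
U+C04D: 3-byte form → EC 81 8D.
U+01C4: 2-byte form → C7 84.
U+99D4: 3-byte form → E9 A7 94.
Concatenated (14 bytes): C8 A5 F0 9E A1 87 EC 81 8D C7 84 E9 A7 94.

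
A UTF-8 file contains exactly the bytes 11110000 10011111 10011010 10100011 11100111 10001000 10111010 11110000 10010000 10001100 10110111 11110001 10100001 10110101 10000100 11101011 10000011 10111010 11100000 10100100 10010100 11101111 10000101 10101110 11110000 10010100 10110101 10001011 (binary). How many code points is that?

Byte at offset 0: 0xF0 = 11110000 → 4-byte char (#1). Advance 4.
Byte at offset 4: 0xE7 = 11100111 → 3-byte char (#2). Advance 3.
Byte at offset 7: 0xF0 = 11110000 → 4-byte char (#3). Advance 4.
Byte at offset 11: 0xF1 = 11110001 → 4-byte char (#4). Advance 4.
Byte at offset 15: 0xEB = 11101011 → 3-byte char (#5). Advance 3.
Byte at offset 18: 0xE0 = 11100000 → 3-byte char (#6). Advance 3.
Byte at offset 21: 0xEF = 11101111 → 3-byte char (#7). Advance 3.
Byte at offset 24: 0xF0 = 11110000 → 4-byte char (#8). Advance 4.
Reached end at offset 28 after 8 code points.

8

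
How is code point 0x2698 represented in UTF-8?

U+2698 = 0x2698 = 9880 decimal. In range U+0800–U+FFFF → 3-byte form: 1110xxxx 10xxxxxx 10xxxxxx.
Binary (16 bits): 0010011010011000.
Split 4+6+6: 0010 | 011010 | 011000.
Byte 1: 11100010 = 0xE2.
Byte 2: 10011010 = 0x9A.
Byte 3: 10011000 = 0x98.

E2 9A 98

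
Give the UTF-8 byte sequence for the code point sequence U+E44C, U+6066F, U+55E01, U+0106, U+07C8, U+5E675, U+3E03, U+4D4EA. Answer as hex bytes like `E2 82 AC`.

EE 91 8C F1 A0 99 AF F1 95 B8 81 C4 86 DF 88 F1 9E 99 B5 E3 B8 83 F1 8D 93 AA

U+E44C: 3-byte form → EE 91 8C.
U+6066F: 4-byte form → F1 A0 99 AF.
U+55E01: 4-byte form → F1 95 B8 81.
U+0106: 2-byte form → C4 86.
U+07C8: 2-byte form → DF 88.
U+5E675: 4-byte form → F1 9E 99 B5.
U+3E03: 3-byte form → E3 B8 83.
U+4D4EA: 4-byte form → F1 8D 93 AA.
Concatenated (26 bytes): EE 91 8C F1 A0 99 AF F1 95 B8 81 C4 86 DF 88 F1 9E 99 B5 E3 B8 83 F1 8D 93 AA.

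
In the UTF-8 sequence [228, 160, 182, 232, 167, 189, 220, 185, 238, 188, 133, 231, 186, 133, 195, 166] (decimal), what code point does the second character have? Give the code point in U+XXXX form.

U+89FD

Offset 0: leading byte 0xE4 = 11100100 → 3-byte char #1 = E4 A0 B6.
Offset 3: leading byte 0xE8 = 11101000 → 3-byte char #2 = E8 A7 BD.
Leading byte 0xE8 = 11101000 matches 1110xxxx → 3-byte sequence.
Byte 1: 0xE8 = 11101000, payload 1000 (4 bits).
Byte 2: 0xA7 = 10100111 (10xxxxxx ✓), payload 100111.
Byte 3: 0xBD = 10111101 (10xxxxxx ✓), payload 111101.
Concatenate: 1000100111111101 = 0x89FD (16 bits → U+89FD).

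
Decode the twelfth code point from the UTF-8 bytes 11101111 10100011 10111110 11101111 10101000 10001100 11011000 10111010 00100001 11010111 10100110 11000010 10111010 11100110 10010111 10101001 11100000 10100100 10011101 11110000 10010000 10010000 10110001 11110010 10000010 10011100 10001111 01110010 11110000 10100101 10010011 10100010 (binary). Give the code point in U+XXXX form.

U+254E2

Offset 0: leading byte 0xEF = 11101111 → 3-byte char #1 = EF A3 BE.
Offset 3: leading byte 0xEF = 11101111 → 3-byte char #2 = EF A8 8C.
Offset 6: leading byte 0xD8 = 11011000 → 2-byte char #3 = D8 BA.
Offset 8: leading byte 0x21 = 00100001 → 1-byte char #4 = 21.
Offset 9: leading byte 0xD7 = 11010111 → 2-byte char #5 = D7 A6.
Offset 11: leading byte 0xC2 = 11000010 → 2-byte char #6 = C2 BA.
Offset 13: leading byte 0xE6 = 11100110 → 3-byte char #7 = E6 97 A9.
Offset 16: leading byte 0xE0 = 11100000 → 3-byte char #8 = E0 A4 9D.
Offset 19: leading byte 0xF0 = 11110000 → 4-byte char #9 = F0 90 90 B1.
Offset 23: leading byte 0xF2 = 11110010 → 4-byte char #10 = F2 82 9C 8F.
Offset 27: leading byte 0x72 = 01110010 → 1-byte char #11 = 72.
Offset 28: leading byte 0xF0 = 11110000 → 4-byte char #12 = F0 A5 93 A2.
Leading byte 0xF0 = 11110000 matches 11110xxx → 4-byte sequence.
Byte 1: 0xF0 = 11110000, payload 000 (3 bits).
Byte 2: 0xA5 = 10100101 (10xxxxxx ✓), payload 100101.
Byte 3: 0x93 = 10010011 (10xxxxxx ✓), payload 010011.
Byte 4: 0xA2 = 10100010 (10xxxxxx ✓), payload 100010.
Concatenate: 000100101010011100010 = 0x254E2 (21 bits → U+254E2).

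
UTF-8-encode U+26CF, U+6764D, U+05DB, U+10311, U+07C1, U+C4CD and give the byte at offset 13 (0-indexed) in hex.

0xDF

U+26CF → 3-byte form E2 9B 8F at offsets 0–2.
U+6764D → 4-byte form F1 A7 99 8D at offsets 3–6.
U+05DB → 2-byte form D7 9B at offsets 7–8.
U+10311 → 4-byte form F0 90 8C 91 at offsets 9–12.
U+07C1 → 2-byte form DF 81 at offsets 13–14.
Offset 13 falls in char 5's range; it's byte 1 of DF 81 = 0xDF.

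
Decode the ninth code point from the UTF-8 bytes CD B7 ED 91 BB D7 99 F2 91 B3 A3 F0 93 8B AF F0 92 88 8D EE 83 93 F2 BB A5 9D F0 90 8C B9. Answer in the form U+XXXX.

Offset 0: leading byte 0xCD = 11001101 → 2-byte char #1 = CD B7.
Offset 2: leading byte 0xED = 11101101 → 3-byte char #2 = ED 91 BB.
Offset 5: leading byte 0xD7 = 11010111 → 2-byte char #3 = D7 99.
Offset 7: leading byte 0xF2 = 11110010 → 4-byte char #4 = F2 91 B3 A3.
Offset 11: leading byte 0xF0 = 11110000 → 4-byte char #5 = F0 93 8B AF.
Offset 15: leading byte 0xF0 = 11110000 → 4-byte char #6 = F0 92 88 8D.
Offset 19: leading byte 0xEE = 11101110 → 3-byte char #7 = EE 83 93.
Offset 22: leading byte 0xF2 = 11110010 → 4-byte char #8 = F2 BB A5 9D.
Offset 26: leading byte 0xF0 = 11110000 → 4-byte char #9 = F0 90 8C B9.
Leading byte 0xF0 = 11110000 matches 11110xxx → 4-byte sequence.
Byte 1: 0xF0 = 11110000, payload 000 (3 bits).
Byte 2: 0x90 = 10010000 (10xxxxxx ✓), payload 010000.
Byte 3: 0x8C = 10001100 (10xxxxxx ✓), payload 001100.
Byte 4: 0xB9 = 10111001 (10xxxxxx ✓), payload 111001.
Concatenate: 000010000001100111001 = 0x10339 (21 bits → U+10339).

U+10339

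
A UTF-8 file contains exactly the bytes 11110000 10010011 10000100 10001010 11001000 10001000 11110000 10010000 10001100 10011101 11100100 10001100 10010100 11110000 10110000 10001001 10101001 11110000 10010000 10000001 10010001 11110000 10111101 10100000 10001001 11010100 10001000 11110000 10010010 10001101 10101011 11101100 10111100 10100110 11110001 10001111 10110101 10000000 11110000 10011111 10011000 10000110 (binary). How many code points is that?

12

Byte at offset 0: 0xF0 = 11110000 → 4-byte char (#1). Advance 4.
Byte at offset 4: 0xC8 = 11001000 → 2-byte char (#2). Advance 2.
Byte at offset 6: 0xF0 = 11110000 → 4-byte char (#3). Advance 4.
Byte at offset 10: 0xE4 = 11100100 → 3-byte char (#4). Advance 3.
Byte at offset 13: 0xF0 = 11110000 → 4-byte char (#5). Advance 4.
Byte at offset 17: 0xF0 = 11110000 → 4-byte char (#6). Advance 4.
Byte at offset 21: 0xF0 = 11110000 → 4-byte char (#7). Advance 4.
Byte at offset 25: 0xD4 = 11010100 → 2-byte char (#8). Advance 2.
Byte at offset 27: 0xF0 = 11110000 → 4-byte char (#9). Advance 4.
Byte at offset 31: 0xEC = 11101100 → 3-byte char (#10). Advance 3.
Byte at offset 34: 0xF1 = 11110001 → 4-byte char (#11). Advance 4.
Byte at offset 38: 0xF0 = 11110000 → 4-byte char (#12). Advance 4.
Reached end at offset 42 after 12 code points.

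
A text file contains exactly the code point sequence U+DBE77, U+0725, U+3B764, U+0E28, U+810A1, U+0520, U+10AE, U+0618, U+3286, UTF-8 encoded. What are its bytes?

U+DBE77: 4-byte form → F3 9B B9 B7.
U+0725: 2-byte form → DC A5.
U+3B764: 4-byte form → F0 BB 9D A4.
U+0E28: 3-byte form → E0 B8 A8.
U+810A1: 4-byte form → F2 81 82 A1.
U+0520: 2-byte form → D4 A0.
U+10AE: 3-byte form → E1 82 AE.
U+0618: 2-byte form → D8 98.
U+3286: 3-byte form → E3 8A 86.
Concatenated (27 bytes): F3 9B B9 B7 DC A5 F0 BB 9D A4 E0 B8 A8 F2 81 82 A1 D4 A0 E1 82 AE D8 98 E3 8A 86.

F3 9B B9 B7 DC A5 F0 BB 9D A4 E0 B8 A8 F2 81 82 A1 D4 A0 E1 82 AE D8 98 E3 8A 86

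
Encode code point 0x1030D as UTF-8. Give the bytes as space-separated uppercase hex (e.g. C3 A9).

F0 90 8C 8D

U+1030D = 0x1030D = 66317 decimal. In range U+10000–U+10FFFF → 4-byte form: 11110xxx 10xxxxxx 10xxxxxx 10xxxxxx.
Binary (21 bits): 000010000001100001101.
Split 3+6+6+6: 000 | 010000 | 001100 | 001101.
Byte 1: 11110000 = 0xF0.
Byte 2: 10010000 = 0x90.
Byte 3: 10001100 = 0x8C.
Byte 4: 10001101 = 0x8D.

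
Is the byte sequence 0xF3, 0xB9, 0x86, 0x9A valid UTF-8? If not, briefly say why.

Leading byte 0xF3 = 11110011 → 4-byte form.
Continuation bytes 0xB9=10111001, 0x86=10000110, 0x9A=10011010 all match 10xxxxxx.
Decoded value 0xF919A is ≥ 0x10000 (shortest form) and not a surrogate.

valid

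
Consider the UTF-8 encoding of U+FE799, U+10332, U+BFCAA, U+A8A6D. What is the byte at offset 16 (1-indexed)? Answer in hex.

1-indexed offset 16 is 0-indexed offset 15.
U+FE799 → 4-byte form F3 BE 9E 99 at offsets 0–3.
U+10332 → 4-byte form F0 90 8C B2 at offsets 4–7.
U+BFCAA → 4-byte form F2 BF B2 AA at offsets 8–11.
U+A8A6D → 4-byte form F2 A8 A9 AD at offsets 12–15.
Offset 15 falls in char 4's range; it's byte 4 of F2 A8 A9 AD = 0xAD.

0xAD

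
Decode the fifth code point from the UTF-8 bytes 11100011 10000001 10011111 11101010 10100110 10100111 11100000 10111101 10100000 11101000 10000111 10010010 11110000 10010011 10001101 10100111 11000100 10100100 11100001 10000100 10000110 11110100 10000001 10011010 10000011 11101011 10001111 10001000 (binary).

U+13367

Offset 0: leading byte 0xE3 = 11100011 → 3-byte char #1 = E3 81 9F.
Offset 3: leading byte 0xEA = 11101010 → 3-byte char #2 = EA A6 A7.
Offset 6: leading byte 0xE0 = 11100000 → 3-byte char #3 = E0 BD A0.
Offset 9: leading byte 0xE8 = 11101000 → 3-byte char #4 = E8 87 92.
Offset 12: leading byte 0xF0 = 11110000 → 4-byte char #5 = F0 93 8D A7.
Leading byte 0xF0 = 11110000 matches 11110xxx → 4-byte sequence.
Byte 1: 0xF0 = 11110000, payload 000 (3 bits).
Byte 2: 0x93 = 10010011 (10xxxxxx ✓), payload 010011.
Byte 3: 0x8D = 10001101 (10xxxxxx ✓), payload 001101.
Byte 4: 0xA7 = 10100111 (10xxxxxx ✓), payload 100111.
Concatenate: 000010011001101100111 = 0x13367 (21 bits → U+13367).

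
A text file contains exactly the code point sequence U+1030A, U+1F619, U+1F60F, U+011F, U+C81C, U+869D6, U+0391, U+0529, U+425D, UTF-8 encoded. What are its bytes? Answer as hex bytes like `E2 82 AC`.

U+1030A: 4-byte form → F0 90 8C 8A.
U+1F619: 4-byte form → F0 9F 98 99.
U+1F60F: 4-byte form → F0 9F 98 8F.
U+011F: 2-byte form → C4 9F.
U+C81C: 3-byte form → EC A0 9C.
U+869D6: 4-byte form → F2 86 A7 96.
U+0391: 2-byte form → CE 91.
U+0529: 2-byte form → D4 A9.
U+425D: 3-byte form → E4 89 9D.
Concatenated (28 bytes): F0 90 8C 8A F0 9F 98 99 F0 9F 98 8F C4 9F EC A0 9C F2 86 A7 96 CE 91 D4 A9 E4 89 9D.

F0 90 8C 8A F0 9F 98 99 F0 9F 98 8F C4 9F EC A0 9C F2 86 A7 96 CE 91 D4 A9 E4 89 9D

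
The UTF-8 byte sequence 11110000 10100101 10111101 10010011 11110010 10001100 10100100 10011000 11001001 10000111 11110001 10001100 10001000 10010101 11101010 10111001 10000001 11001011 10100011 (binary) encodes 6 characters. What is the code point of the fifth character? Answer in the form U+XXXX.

Offset 0: leading byte 0xF0 = 11110000 → 4-byte char #1 = F0 A5 BD 93.
Offset 4: leading byte 0xF2 = 11110010 → 4-byte char #2 = F2 8C A4 98.
Offset 8: leading byte 0xC9 = 11001001 → 2-byte char #3 = C9 87.
Offset 10: leading byte 0xF1 = 11110001 → 4-byte char #4 = F1 8C 88 95.
Offset 14: leading byte 0xEA = 11101010 → 3-byte char #5 = EA B9 81.
Leading byte 0xEA = 11101010 matches 1110xxxx → 3-byte sequence.
Byte 1: 0xEA = 11101010, payload 1010 (4 bits).
Byte 2: 0xB9 = 10111001 (10xxxxxx ✓), payload 111001.
Byte 3: 0x81 = 10000001 (10xxxxxx ✓), payload 000001.
Concatenate: 1010111001000001 = 0xAE41 (16 bits → U+AE41).

U+AE41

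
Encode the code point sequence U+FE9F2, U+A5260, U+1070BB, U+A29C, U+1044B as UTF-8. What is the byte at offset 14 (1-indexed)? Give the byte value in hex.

1-indexed offset 14 is 0-indexed offset 13.
U+FE9F2 → 4-byte form F3 BE A7 B2 at offsets 0–3.
U+A5260 → 4-byte form F2 A5 89 A0 at offsets 4–7.
U+1070BB → 4-byte form F4 87 82 BB at offsets 8–11.
U+A29C → 3-byte form EA 8A 9C at offsets 12–14.
Offset 13 falls in char 4's range; it's byte 2 of EA 8A 9C = 0x8A.

0x8A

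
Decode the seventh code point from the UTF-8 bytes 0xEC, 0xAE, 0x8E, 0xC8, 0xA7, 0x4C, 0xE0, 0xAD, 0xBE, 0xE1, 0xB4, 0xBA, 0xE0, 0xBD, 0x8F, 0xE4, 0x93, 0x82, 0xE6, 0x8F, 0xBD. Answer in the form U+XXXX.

U+44C2

Offset 0: leading byte 0xEC = 11101100 → 3-byte char #1 = EC AE 8E.
Offset 3: leading byte 0xC8 = 11001000 → 2-byte char #2 = C8 A7.
Offset 5: leading byte 0x4C = 01001100 → 1-byte char #3 = 4C.
Offset 6: leading byte 0xE0 = 11100000 → 3-byte char #4 = E0 AD BE.
Offset 9: leading byte 0xE1 = 11100001 → 3-byte char #5 = E1 B4 BA.
Offset 12: leading byte 0xE0 = 11100000 → 3-byte char #6 = E0 BD 8F.
Offset 15: leading byte 0xE4 = 11100100 → 3-byte char #7 = E4 93 82.
Leading byte 0xE4 = 11100100 matches 1110xxxx → 3-byte sequence.
Byte 1: 0xE4 = 11100100, payload 0100 (4 bits).
Byte 2: 0x93 = 10010011 (10xxxxxx ✓), payload 010011.
Byte 3: 0x82 = 10000010 (10xxxxxx ✓), payload 000010.
Concatenate: 0100010011000010 = 0x44C2 (16 bits → U+44C2).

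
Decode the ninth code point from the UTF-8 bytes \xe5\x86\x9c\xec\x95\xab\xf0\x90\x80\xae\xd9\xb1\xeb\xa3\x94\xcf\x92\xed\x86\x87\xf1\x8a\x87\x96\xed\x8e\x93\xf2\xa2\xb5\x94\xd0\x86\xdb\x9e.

U+D393

Offset 0: leading byte 0xE5 = 11100101 → 3-byte char #1 = E5 86 9C.
Offset 3: leading byte 0xEC = 11101100 → 3-byte char #2 = EC 95 AB.
Offset 6: leading byte 0xF0 = 11110000 → 4-byte char #3 = F0 90 80 AE.
Offset 10: leading byte 0xD9 = 11011001 → 2-byte char #4 = D9 B1.
Offset 12: leading byte 0xEB = 11101011 → 3-byte char #5 = EB A3 94.
Offset 15: leading byte 0xCF = 11001111 → 2-byte char #6 = CF 92.
Offset 17: leading byte 0xED = 11101101 → 3-byte char #7 = ED 86 87.
Offset 20: leading byte 0xF1 = 11110001 → 4-byte char #8 = F1 8A 87 96.
Offset 24: leading byte 0xED = 11101101 → 3-byte char #9 = ED 8E 93.
Leading byte 0xED = 11101101 matches 1110xxxx → 3-byte sequence.
Byte 1: 0xED = 11101101, payload 1101 (4 bits).
Byte 2: 0x8E = 10001110 (10xxxxxx ✓), payload 001110.
Byte 3: 0x93 = 10010011 (10xxxxxx ✓), payload 010011.
Concatenate: 1101001110010011 = 0xD393 (16 bits → U+D393).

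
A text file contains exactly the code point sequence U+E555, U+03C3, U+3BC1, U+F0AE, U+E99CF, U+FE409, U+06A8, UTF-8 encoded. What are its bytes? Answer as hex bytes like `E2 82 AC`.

U+E555: 3-byte form → EE 95 95.
U+03C3: 2-byte form → CF 83.
U+3BC1: 3-byte form → E3 AF 81.
U+F0AE: 3-byte form → EF 82 AE.
U+E99CF: 4-byte form → F3 A9 A7 8F.
U+FE409: 4-byte form → F3 BE 90 89.
U+06A8: 2-byte form → DA A8.
Concatenated (21 bytes): EE 95 95 CF 83 E3 AF 81 EF 82 AE F3 A9 A7 8F F3 BE 90 89 DA A8.

EE 95 95 CF 83 E3 AF 81 EF 82 AE F3 A9 A7 8F F3 BE 90 89 DA A8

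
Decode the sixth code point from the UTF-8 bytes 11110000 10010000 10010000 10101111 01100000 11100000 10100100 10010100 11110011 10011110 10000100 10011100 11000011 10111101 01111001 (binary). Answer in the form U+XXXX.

U+0079

Offset 0: leading byte 0xF0 = 11110000 → 4-byte char #1 = F0 90 90 AF.
Offset 4: leading byte 0x60 = 01100000 → 1-byte char #2 = 60.
Offset 5: leading byte 0xE0 = 11100000 → 3-byte char #3 = E0 A4 94.
Offset 8: leading byte 0xF3 = 11110011 → 4-byte char #4 = F3 9E 84 9C.
Offset 12: leading byte 0xC3 = 11000011 → 2-byte char #5 = C3 BD.
Offset 14: leading byte 0x79 = 01111001 → 1-byte char #6 = 79.
Leading byte 0x79 = 01111001 matches 0xxxxxxx → 1-byte sequence.
Byte 1: 0x79 = 01111001, payload 1111001 (7 bits).
Concatenate: 1111001 = 0x79 (7 bits → U+0079).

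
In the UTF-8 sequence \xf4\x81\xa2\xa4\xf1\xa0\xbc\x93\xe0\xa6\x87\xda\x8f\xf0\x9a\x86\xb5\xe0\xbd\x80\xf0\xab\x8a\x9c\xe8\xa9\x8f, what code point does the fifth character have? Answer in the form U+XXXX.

Offset 0: leading byte 0xF4 = 11110100 → 4-byte char #1 = F4 81 A2 A4.
Offset 4: leading byte 0xF1 = 11110001 → 4-byte char #2 = F1 A0 BC 93.
Offset 8: leading byte 0xE0 = 11100000 → 3-byte char #3 = E0 A6 87.
Offset 11: leading byte 0xDA = 11011010 → 2-byte char #4 = DA 8F.
Offset 13: leading byte 0xF0 = 11110000 → 4-byte char #5 = F0 9A 86 B5.
Leading byte 0xF0 = 11110000 matches 11110xxx → 4-byte sequence.
Byte 1: 0xF0 = 11110000, payload 000 (3 bits).
Byte 2: 0x9A = 10011010 (10xxxxxx ✓), payload 011010.
Byte 3: 0x86 = 10000110 (10xxxxxx ✓), payload 000110.
Byte 4: 0xB5 = 10110101 (10xxxxxx ✓), payload 110101.
Concatenate: 000011010000110110101 = 0x1A1B5 (21 bits → U+1A1B5).

U+1A1B5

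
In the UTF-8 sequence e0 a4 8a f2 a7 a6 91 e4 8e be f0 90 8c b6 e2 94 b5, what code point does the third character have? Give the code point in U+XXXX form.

Offset 0: leading byte 0xE0 = 11100000 → 3-byte char #1 = E0 A4 8A.
Offset 3: leading byte 0xF2 = 11110010 → 4-byte char #2 = F2 A7 A6 91.
Offset 7: leading byte 0xE4 = 11100100 → 3-byte char #3 = E4 8E BE.
Leading byte 0xE4 = 11100100 matches 1110xxxx → 3-byte sequence.
Byte 1: 0xE4 = 11100100, payload 0100 (4 bits).
Byte 2: 0x8E = 10001110 (10xxxxxx ✓), payload 001110.
Byte 3: 0xBE = 10111110 (10xxxxxx ✓), payload 111110.
Concatenate: 0100001110111110 = 0x43BE (16 bits → U+43BE).

U+43BE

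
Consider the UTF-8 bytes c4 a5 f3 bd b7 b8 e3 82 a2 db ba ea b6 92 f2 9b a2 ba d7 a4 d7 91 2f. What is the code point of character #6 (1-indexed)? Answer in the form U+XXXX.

Offset 0: leading byte 0xC4 = 11000100 → 2-byte char #1 = C4 A5.
Offset 2: leading byte 0xF3 = 11110011 → 4-byte char #2 = F3 BD B7 B8.
Offset 6: leading byte 0xE3 = 11100011 → 3-byte char #3 = E3 82 A2.
Offset 9: leading byte 0xDB = 11011011 → 2-byte char #4 = DB BA.
Offset 11: leading byte 0xEA = 11101010 → 3-byte char #5 = EA B6 92.
Offset 14: leading byte 0xF2 = 11110010 → 4-byte char #6 = F2 9B A2 BA.
Leading byte 0xF2 = 11110010 matches 11110xxx → 4-byte sequence.
Byte 1: 0xF2 = 11110010, payload 010 (3 bits).
Byte 2: 0x9B = 10011011 (10xxxxxx ✓), payload 011011.
Byte 3: 0xA2 = 10100010 (10xxxxxx ✓), payload 100010.
Byte 4: 0xBA = 10111010 (10xxxxxx ✓), payload 111010.
Concatenate: 010011011100010111010 = 0x9B8BA (21 bits → U+9B8BA).

U+9B8BA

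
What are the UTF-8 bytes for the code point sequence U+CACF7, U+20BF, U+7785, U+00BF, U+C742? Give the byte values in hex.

U+CACF7: 4-byte form → F3 8A B3 B7.
U+20BF: 3-byte form → E2 82 BF.
U+7785: 3-byte form → E7 9E 85.
U+00BF: 2-byte form → C2 BF.
U+C742: 3-byte form → EC 9D 82.
Concatenated (15 bytes): F3 8A B3 B7 E2 82 BF E7 9E 85 C2 BF EC 9D 82.

F3 8A B3 B7 E2 82 BF E7 9E 85 C2 BF EC 9D 82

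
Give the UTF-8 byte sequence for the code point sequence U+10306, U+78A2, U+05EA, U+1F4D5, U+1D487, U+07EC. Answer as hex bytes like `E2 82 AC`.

U+10306: 4-byte form → F0 90 8C 86.
U+78A2: 3-byte form → E7 A2 A2.
U+05EA: 2-byte form → D7 AA.
U+1F4D5: 4-byte form → F0 9F 93 95.
U+1D487: 4-byte form → F0 9D 92 87.
U+07EC: 2-byte form → DF AC.
Concatenated (19 bytes): F0 90 8C 86 E7 A2 A2 D7 AA F0 9F 93 95 F0 9D 92 87 DF AC.

F0 90 8C 86 E7 A2 A2 D7 AA F0 9F 93 95 F0 9D 92 87 DF AC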